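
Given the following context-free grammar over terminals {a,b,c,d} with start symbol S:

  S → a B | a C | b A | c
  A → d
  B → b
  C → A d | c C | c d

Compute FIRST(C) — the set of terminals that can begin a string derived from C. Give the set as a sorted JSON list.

FIRST sets, iterate to fixpoint:
pass 1:
  A via A→d: +{d}
  B via B→b: +{b}
  C via C→A d: +{d}
  C via C→c C: +{c}
  S via S→a B: +{a}
  S via S→b A: +{b}
  S via S→c: +{c}
  FIRST[S]={a,b,c}  FIRST[A]={d}  FIRST[B]={b}  FIRST[C]={c,d}
pass 2: (stable)
  FIRST[S]={a,b,c}  FIRST[A]={d}  FIRST[B]={b}  FIRST[C]={c,d}

FIRST(C) = ["c", "d"]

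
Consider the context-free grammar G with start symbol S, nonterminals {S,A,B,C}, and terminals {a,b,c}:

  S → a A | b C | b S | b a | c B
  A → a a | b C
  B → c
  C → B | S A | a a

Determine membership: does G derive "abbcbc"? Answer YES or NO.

CNF form of G:
  S -> T0 A | T1 C | T1 S | T1 T0 | T2 B
  A -> T0 T0 | T1 C
  B -> c
  C -> S A | T0 T0 | c
  T0 -> a
  T1 -> b
  T2 -> c

Fill CYK table bottom-up:
  T[0,0] 'a' = {T0}  orig:{}
  T[1,1] 'b' = {T1}  orig:{}
  T[2,2] 'b' = {T1}  orig:{}
  T[3,3] 'c' = {B,C,T2}  orig:{B,C}
  T[4,4] 'b' = {T1}  orig:{}
  T[5,5] 'c' = {B,C,T2}  orig:{B,C}
  T[0,1] 'ab' = ∅
  T[1,2] 'bb' = ∅
  T[2,3] 'bc' = {A,S}
  T[3,4] 'cb' = ∅
  T[4,5] 'bc' = {A,S}
  T[0,2] 'abb' = ∅
  T[1,3] 'bbc' = {S}
  T[2,4] 'bcb' = ∅
  T[3,5] 'cbc' = ∅
  T[0,3] 'abbc' = ∅
  T[1,4] 'bbcb' = ∅
  T[2,5] 'bcbc' = {C}
  T[0,4] 'abbcb' = ∅
  T[1,5] 'bbcbc' = {A,C,S}
  T[0,5] 'abbcbc' = {S}

S ∈ T[0,5] ⇒ YES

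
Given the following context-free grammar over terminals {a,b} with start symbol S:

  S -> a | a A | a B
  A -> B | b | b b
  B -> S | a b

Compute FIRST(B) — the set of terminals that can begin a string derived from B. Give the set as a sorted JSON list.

Compute FIRST by fixpoint:
iter 1:
  A via A→b: +{b}
  B via B→a b: +{a}
  S via S→a: +{a}
  FIRST(S)={a}  FIRST(A)={b}  FIRST(B)={a}
iter 2:
  A via A→B: +{a}
  FIRST(S)={a}  FIRST(A)={a,b}  FIRST(B)={a}
iter 3: done
  FIRST(S)={a}  FIRST(A)={a,b}  FIRST(B)={a}

FIRST(B) = ["a"]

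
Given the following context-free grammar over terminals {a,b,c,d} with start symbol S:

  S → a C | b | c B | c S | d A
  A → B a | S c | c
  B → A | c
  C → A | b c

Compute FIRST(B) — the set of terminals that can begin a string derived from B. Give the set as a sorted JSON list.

FIRST iteration:
round 1:
  A via A→c: +{c}
  B via B→A: +{c}
  C via C→A: +{c}
  C via C→b c: +{b}
  S via S→a C: +{a}
  S via S→b: +{b}
  S via S→c B: +{c}
  S via S→d A: +{d}
  S: {a,b,c,d}  A: {c}  B: {c}  C: {b,c}
round 2:
  A via A→S c: +{a,b,d}
  B via B→A: +{a,b,d}
  C via C→A: +{a,d}
  S: {a,b,c,d}  A: {a,b,c,d}  B: {a,b,c,d}  C: {a,b,c,d}
round 3: (stable)
  S: {a,b,c,d}  A: {a,b,c,d}  B: {a,b,c,d}  C: {a,b,c,d}

FIRST(B) = ["a", "b", "c", "d"]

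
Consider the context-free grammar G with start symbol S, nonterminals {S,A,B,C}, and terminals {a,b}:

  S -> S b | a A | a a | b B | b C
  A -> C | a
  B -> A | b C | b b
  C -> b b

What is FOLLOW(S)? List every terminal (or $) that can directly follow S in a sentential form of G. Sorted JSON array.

FIRST iteration:
iter 1:
  A via A→a: +{a}
  B via B→A: +{a}
  B via B→b C: +{b}
  C via C→b b: +{b}
  S via S→a A: +{a}
  S via S→b B: +{b}
  S: {a,b}  A: {a}  B: {a,b}  C: {b}
iter 2:
  A via A→C: +{b}
  S: {a,b}  A: {a,b}  B: {a,b}  C: {b}
iter 3: (stable)
  S: {a,b}  A: {a,b}  B: {a,b}  C: {b}

FOLLOW sets:
initialize: $ ∈ FOLLOW(S)
[1]
  S→S b: FOLLOW(S) ⊇ FIRST(b) = {b}; new: +{b}
  S→a A: FOLLOW(A) ⊇ FOLLOW(S) ⊇ {$,b}; new: +{$,b}
  S→b B: FOLLOW(B) ⊇ FOLLOW(S) ⊇ {$,b}; new: +{$,b}
  S→b C: FOLLOW(C) ⊇ FOLLOW(S) ⊇ {$,b}; new: +{$,b}
  FOLLOW[S]={$,b}  FOLLOW[A]={$,b}  FOLLOW[B]={$,b}  FOLLOW[C]={$,b}
[2] done
  FOLLOW[S]={$,b}  FOLLOW[A]={$,b}  FOLLOW[B]={$,b}  FOLLOW[C]={$,b}

FOLLOW(S) = ["$", "b"]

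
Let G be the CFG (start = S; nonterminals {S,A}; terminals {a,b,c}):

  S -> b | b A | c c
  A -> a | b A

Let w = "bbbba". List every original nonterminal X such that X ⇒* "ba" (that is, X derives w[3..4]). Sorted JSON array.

CNF form of G:
  S -> T0 A | T1 T1 | b
  A -> T0 A | a
  T0 -> b
  T1 -> c

CYK table (by increasing span), restricted to cells inside w[3..4]:
  cell(3,3) b: {S,T0}  orig:{S}
  cell(4,4) a: {A}
  cell(3,4) ba: {A,S}

Original NTs in T[3,4] deriving "ba": ["A", "S"]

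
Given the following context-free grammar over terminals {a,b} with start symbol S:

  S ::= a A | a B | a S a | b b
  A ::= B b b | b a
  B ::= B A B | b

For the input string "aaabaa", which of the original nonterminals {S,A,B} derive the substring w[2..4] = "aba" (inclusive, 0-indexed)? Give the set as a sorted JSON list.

CNF form of G:
  S -> T0 T0 | T1 A | T1 B | T1 X4
  A -> B X2 | T0 T1
  B -> B X3 | b
  T0 -> b
  T1 -> a
  X2 -> T0 T0
  X3 -> A B
  X4 -> S T1

CYK fill (cells [i..j] with 2 ≤ i ≤ j ≤ 4 only):
  cell(2,2) a: {T1}  orig:{}
  cell(3,3) b: {B,T0}  orig:{B}
  cell(4,4) a: {T1}  orig:{}
  cell(2,3) ab: {S}
  cell(3,4) ba: {A}
  cell(2,4) aba: {S,X4}  orig:{S}

Original NTs in T[2,4] deriving "aba": ["S"]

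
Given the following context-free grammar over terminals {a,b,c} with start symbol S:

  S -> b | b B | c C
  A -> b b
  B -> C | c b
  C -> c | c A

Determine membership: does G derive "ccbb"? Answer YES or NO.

CNF form of G:
  S -> T0 B | T1 C | b
  A -> T0 T0
  B -> T1 A | T1 T0 | c
  C -> T1 A | c
  T0 -> b
  T1 -> c

CYK fill:
  T[0,0] 'c' = {B,C,T1}  orig:{B,C}
  T[1,1] 'c' = {B,C,T1}  orig:{B,C}
  T[2,2] 'b' = {S,T0}  orig:{S}
  T[3,3] 'b' = {S,T0}  orig:{S}
  T[0,1] 'cc' = {S}
  T[1,2] 'cb' = {B}
  T[2,3] 'bb' = {A}
  T[0,2] 'ccb' = ∅
  T[1,3] 'cbb' = {B,C}
  T[0,3] 'ccbb' = {S}

S ∈ T[0,3] ⇒ YES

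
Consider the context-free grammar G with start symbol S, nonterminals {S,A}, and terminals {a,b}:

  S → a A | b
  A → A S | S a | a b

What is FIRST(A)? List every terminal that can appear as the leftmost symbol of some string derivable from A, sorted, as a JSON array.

FIRST iteration:
pass 1:
  A via A→a b: +{a}
  S via S→a A: +{a}
  S via S→b: +{b}
  FIRST(S)={a,b}  FIRST(A)={a}
pass 2:
  A via A→S a: +{b}
  FIRST(S)={a,b}  FIRST(A)={a,b}
pass 3: (no change)
  FIRST(S)={a,b}  FIRST(A)={a,b}

FIRST(A) = ["a", "b"]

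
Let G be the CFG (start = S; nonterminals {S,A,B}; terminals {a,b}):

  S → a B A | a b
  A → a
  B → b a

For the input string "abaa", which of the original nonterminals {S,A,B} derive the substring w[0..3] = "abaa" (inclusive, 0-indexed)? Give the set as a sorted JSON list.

CNF form of G:
  S -> T1 T0 | T1 X2
  A -> a
  B -> T0 T1
  T0 -> b
  T1 -> a
  X2 -> B A

Fill CYK table bottom-up (cells [i..j] with 0 ≤ i ≤ j ≤ 3 only):
  [0..0]={A,T1}  "a"  orig:{A}
  [1..1]={T0}  "b"  orig:{}
  [2..2]={A,T1}  "a"  orig:{A}
  [3..3]={A,T1}  "a"  orig:{A}
  [0..1]={S}  "ab"
  [1..2]={B}  "ba"
  [2..3]=∅  "aa"
  [0..2]=∅  "aba"
  [1..3]={X2}  "baa"  orig:{}
  [0..3]={S}  "abaa"

Original NTs in T[0,3] deriving "abaa": ["S"]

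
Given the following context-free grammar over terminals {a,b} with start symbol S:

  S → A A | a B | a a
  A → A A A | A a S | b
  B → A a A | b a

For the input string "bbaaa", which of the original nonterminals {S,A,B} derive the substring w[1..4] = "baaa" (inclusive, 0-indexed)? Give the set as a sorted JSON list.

Convert to CNF:
  S -> A A | T0 B | T0 T0
  A -> A X2 | A X3 | b
  B -> A X4 | T1 T0
  T0 -> a
  T1 -> b
  X2 -> A A
  X3 -> T0 S
  X4 -> T0 A

CYK table (by increasing span) — only the sub-triangle for w[1..4]:
  T[1,1] 'b' = {A,T1}  orig:{A}
  T[2,2] 'a' = {T0}  orig:{}
  T[3,3] 'a' = {T0}  orig:{}
  T[4,4] 'a' = {T0}  orig:{}
  T[1,2] 'ba' = {B}
  T[2,3] 'aa' = {S}
  T[3,4] 'aa' = {S}
  T[1,3] 'baa' = ∅
  T[2,4] 'aaa' = {X3}  orig:{}
  T[1,4] 'baaa' = {A}

Original NTs in T[1,4] deriving "baaa": ["A"]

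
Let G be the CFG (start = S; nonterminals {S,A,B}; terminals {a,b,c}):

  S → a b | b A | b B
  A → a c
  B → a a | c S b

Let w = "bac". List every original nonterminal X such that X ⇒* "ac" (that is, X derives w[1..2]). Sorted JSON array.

Convert to CNF:
  S -> T0 T2 | T2 A | T2 B
  A -> T0 T1
  B -> T0 T0 | T1 X3
  T0 -> a
  T1 -> c
  T2 -> b
  X3 -> S T2

Fill CYK table bottom-up, restricted to cells inside w[1..2]:
  [1..1]={T0}  "a"  orig:{}
  [2..2]={T1}  "c"  orig:{}
  [1..2]={A}  "ac"

Original NTs in T[1,2] deriving "ac": ["A"]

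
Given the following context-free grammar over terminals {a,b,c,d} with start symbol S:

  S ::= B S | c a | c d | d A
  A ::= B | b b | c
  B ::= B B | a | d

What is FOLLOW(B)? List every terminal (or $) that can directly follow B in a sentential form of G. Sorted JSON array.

FIRST iteration:
[1]
  A via A→b b: +{b}
  A via A→c: +{c}
  B via B→a: +{a}
  B via B→d: +{d}
  S via S→B S: +{a,d}
  S via S→c a: +{c}
  S: {a,c,d}  A: {b,c}  B: {a,d}
[2]
  A via A→B: +{a,d}
  S: {a,c,d}  A: {a,b,c,d}  B: {a,d}
[3] (stable)
  S: {a,c,d}  A: {a,b,c,d}  B: {a,d}

Compute FOLLOW by fixpoint:
seed FOLLOW(S) with $
round 1:
  B→B B: FOLLOW(B) ⊇ FIRST(B) = {a,d}; new: +{a,d}
  S→B S: FOLLOW(B) ⊇ FIRST(S) = {a,c,d}; new: +{c}
  S→d A: FOLLOW(A) ⊇ FOLLOW(S) ⊇ {$}; new: +{$}
  S: {$}  A: {$}  B: {a,c,d}
round 2:
  A→B: FOLLOW(B) ⊇ FOLLOW(A) ⊇ {$}; new: +{$}
  S: {$}  A: {$}  B: {$,a,c,d}
round 3: done
  S: {$}  A: {$}  B: {$,a,c,d}

FOLLOW(B) = ["$", "a", "c", "d"]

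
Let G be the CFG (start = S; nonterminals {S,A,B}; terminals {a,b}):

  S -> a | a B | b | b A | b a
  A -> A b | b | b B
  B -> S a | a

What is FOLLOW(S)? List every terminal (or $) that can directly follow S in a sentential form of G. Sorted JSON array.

FIRST iteration:
iter 1:
  A via A→b: +{b}
  B via B→a: +{a}
  S via S→a: +{a}
  S via S→b: +{b}
  S: {a,b}  A: {b}  B: {a}
iter 2:
  B via B→S a: +{b}
  S: {a,b}  A: {b}  B: {a,b}
iter 3: — fixpoint
  S: {a,b}  A: {b}  B: {a,b}

FOLLOW iteration:
FOLLOW(S) := {$}
pass 1:
  A→A b: FOLLOW(A) ⊇ FIRST(b) = {b}; new: +{b}
  A→b B: FOLLOW(B) ⊇ FOLLOW(A) ⊇ {b}; new: +{b}
  B→S a: FOLLOW(S) ⊇ FIRST(a) = {a}; new: +{a}
  S→a B: FOLLOW(B) ⊇ FOLLOW(S) ⊇ {$,a}; new: +{$,a}
  S→b A: FOLLOW(A) ⊇ FOLLOW(S) ⊇ {$,a}; new: +{$,a}
  FOLLOW(S)={$,a}  FOLLOW(A)={$,a,b}  FOLLOW(B)={$,a,b}
pass 2: (no change)
  FOLLOW(S)={$,a}  FOLLOW(A)={$,a,b}  FOLLOW(B)={$,a,b}

FOLLOW(S) = ["$", "a"]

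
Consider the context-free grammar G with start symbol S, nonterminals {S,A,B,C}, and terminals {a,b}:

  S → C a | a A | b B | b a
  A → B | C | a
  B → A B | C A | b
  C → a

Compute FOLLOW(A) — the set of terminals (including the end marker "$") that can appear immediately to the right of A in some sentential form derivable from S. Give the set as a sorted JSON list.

FIRST iteration:
[1]
  A via A→a: +{a}
  B via B→A B: +{a}
  B via B→b: +{b}
  C via C→a: +{a}
  S via S→C a: +{a}
  S via S→b B: +{b}
  FIRST(S)={a,b}  FIRST(A)={a}  FIRST(B)={a,b}  FIRST(C)={a}
[2]
  A via A→B: +{b}
  FIRST(S)={a,b}  FIRST(A)={a,b}  FIRST(B)={a,b}  FIRST(C)={a}
[3] (no change)
  FIRST(S)={a,b}  FIRST(A)={a,b}  FIRST(B)={a,b}  FIRST(C)={a}

FOLLOW sets:
FOLLOW(S) := {$}
[1]
  B→A B: FOLLOW(A) ⊇ FIRST(B) = {a,b}; new: +{a,b}
  B→C A: FOLLOW(C) ⊇ FIRST(A) = {a,b}; new: +{a,b}
  S→a A: FOLLOW(A) ⊇ FOLLOW(S) ⊇ {$}; new: +{$}
  S→b B: FOLLOW(B) ⊇ FOLLOW(S) ⊇ {$}; new: +{$}
  FOLLOW[S]={$}  FOLLOW[A]={$,a,b}  FOLLOW[B]={$}  FOLLOW[C]={a,b}
[2]
  A→B: FOLLOW(B) ⊇ FOLLOW(A) ⊇ {$,a,b}; new: +{a,b}
  A→C: FOLLOW(C) ⊇ FOLLOW(A) ⊇ {$,a,b}; new: +{$}
  FOLLOW[S]={$}  FOLLOW[A]={$,a,b}  FOLLOW[B]={$,a,b}  FOLLOW[C]={$,a,b}
[3] done
  FOLLOW[S]={$}  FOLLOW[A]={$,a,b}  FOLLOW[B]={$,a,b}  FOLLOW[C]={$,a,b}

FOLLOW(A) = ["$", "a", "b"]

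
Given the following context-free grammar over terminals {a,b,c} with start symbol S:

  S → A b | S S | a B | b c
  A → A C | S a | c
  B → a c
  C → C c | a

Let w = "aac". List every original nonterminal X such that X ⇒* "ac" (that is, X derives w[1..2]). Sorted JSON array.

Convert to CNF:
  S -> A T2 | S S | T0 B | T2 T1
  A -> A C | S T0 | c
  B -> T0 T1
  C -> C T1 | a
  T0 -> a
  T1 -> c
  T2 -> b

CYK fill (cells [i..j] with 1 ≤ i ≤ j ≤ 2 only):
  T[1,1] 'a' = {C,T0}  orig:{C}
  T[2,2] 'c' = {A,T1}  orig:{A}
  T[1,2] 'ac' = {B,C}

Original NTs in T[1,2] deriving "ac": ["B", "C"]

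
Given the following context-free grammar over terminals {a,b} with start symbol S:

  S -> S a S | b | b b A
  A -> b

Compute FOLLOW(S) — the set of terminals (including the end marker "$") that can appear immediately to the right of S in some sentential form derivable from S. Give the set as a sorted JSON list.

Compute FIRST by fixpoint:
round 1:
  A via A→b: +{b}
  S via S→b: +{b}
  S: {b}  A: {b}
round 2: done
  S: {b}  A: {b}

FOLLOW iteration:
initialize: $ ∈ FOLLOW(S)
[1]
  S→S a S: FOLLOW(S) ⊇ FIRST(a) = {a}; new: +{a}
  S→b b A: FOLLOW(A) ⊇ FOLLOW(S) ⊇ {$,a}; new: +{$,a}
  FOLLOW[S]={$,a}  FOLLOW[A]={$,a}
[2] (stable)
  FOLLOW[S]={$,a}  FOLLOW[A]={$,a}

FOLLOW(S) = ["$", "a"]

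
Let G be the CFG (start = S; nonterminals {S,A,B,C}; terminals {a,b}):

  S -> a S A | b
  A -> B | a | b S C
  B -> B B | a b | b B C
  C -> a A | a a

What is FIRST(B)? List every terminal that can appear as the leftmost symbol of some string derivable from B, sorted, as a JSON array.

FIRST sets, iterate to fixpoint:
iter 1:
  A via A→a: +{a}
  A via A→b S C: +{b}
  B via B→a b: +{a}
  B via B→b B C: +{b}
  C via C→a A: +{a}
  S via S→a S A: +{a}
  S via S→b: +{b}
  FIRST[S]={a,b}  FIRST[A]={a,b}  FIRST[B]={a,b}  FIRST[C]={a}
iter 2: (stable)
  FIRST[S]={a,b}  FIRST[A]={a,b}  FIRST[B]={a,b}  FIRST[C]={a}

FIRST(B) = ["a", "b"]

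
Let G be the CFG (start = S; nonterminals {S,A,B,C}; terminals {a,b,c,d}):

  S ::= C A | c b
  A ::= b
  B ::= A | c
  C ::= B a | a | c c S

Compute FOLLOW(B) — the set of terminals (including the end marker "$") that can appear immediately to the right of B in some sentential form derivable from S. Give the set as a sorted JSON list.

FIRST iteration:
pass 1:
  A via A→b: +{b}
  B via B→A: +{b}
  B via B→c: +{c}
  C via C→B a: +{b,c}
  C via C→a: +{a}
  S via S→C A: +{a,b,c}
  FIRST[S]={a,b,c}  FIRST[A]={b}  FIRST[B]={b,c}  FIRST[C]={a,b,c}
pass 2: (no change)
  FIRST[S]={a,b,c}  FIRST[A]={b}  FIRST[B]={b,c}  FIRST[C]={a,b,c}

FOLLOW sets:
initialize: $ ∈ FOLLOW(S)
pass 1:
  C→B a: FOLLOW(B) ⊇ FIRST(a) = {a}; new: +{a}
  S→C A: FOLLOW(C) ⊇ FIRST(A) = {b}; new: +{b}
  S→C A: FOLLOW(A) ⊇ FOLLOW(S) ⊇ {$}; new: +{$}
  FOLLOW[S]={$}  FOLLOW[A]={$}  FOLLOW[B]={a}  FOLLOW[C]={b}
pass 2:
  B→A: FOLLOW(A) ⊇ FOLLOW(B) ⊇ {a}; new: +{a}
  C→c c S: FOLLOW(S) ⊇ FOLLOW(C) ⊇ {b}; new: +{b}
  S→C A: FOLLOW(A) ⊇ FOLLOW(S) ⊇ {$,b}; new: +{b}
  FOLLOW[S]={$,b}  FOLLOW[A]={$,a,b}  FOLLOW[B]={a}  FOLLOW[C]={b}
pass 3: (stable)
  FOLLOW[S]={$,b}  FOLLOW[A]={$,a,b}  FOLLOW[B]={a}  FOLLOW[C]={b}

FOLLOW(B) = ["a"]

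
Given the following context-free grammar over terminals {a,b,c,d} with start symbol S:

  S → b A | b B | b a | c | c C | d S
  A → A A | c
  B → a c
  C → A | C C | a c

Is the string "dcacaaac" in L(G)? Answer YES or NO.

Convert to CNF:
  S -> T1 C | T2 A | T2 B | T2 T0 | T3 S | c
  A -> A A | c
  B -> T0 T1
  C -> A A | C C | T0 T1 | c
  T0 -> a
  T1 -> c
  T2 -> b
  T3 -> d

CYK table (by increasing span):
  T[0,0] 'd' = {T3}  orig:{}
  T[1,1] 'c' = {A,C,S,T1}  orig:{A,C,S}
  T[2,2] 'a' = {T0}  orig:{}
  T[3,3] 'c' = {A,C,S,T1}  orig:{A,C,S}
  T[4,4] 'a' = {T0}  orig:{}
  T[5,5] 'a' = {T0}  orig:{}
  T[6,6] 'a' = {T0}  orig:{}
  T[7,7] 'c' = {A,C,S,T1}  orig:{A,C,S}
  T[0,1] 'dc' = {S}
  T[1,2] 'ca' = ∅
  T[2,3] 'ac' = {B,C}
  T[3,4] 'ca' = ∅
  T[4,5] 'aa' = ∅
  T[5,6] 'aa' = ∅
  T[6,7] 'ac' = {B,C}
  T[0,2] 'dca' = ∅
  T[1,3] 'cac' = {C,S}
  T[2,4] 'aca' = ∅
  T[3,5] 'caa' = ∅
  T[4,6] 'aaa' = ∅
  T[5,7] 'aac' = ∅
  T[0,3] 'dcac' = {S}
  T[1,4] 'caca' = ∅
  T[2,5] 'acaa' = ∅
  T[3,6] 'caaa' = ∅
  T[4,7] 'aaac' = ∅
  T[0,4] 'dcaca' = ∅
  T[1,5] 'cacaa' = ∅
  T[2,6] 'acaaa' = ∅
  T[3,7] 'caaac' = ∅
  T[0,5] 'dcacaa' = ∅
  T[1,6] 'cacaaa' = ∅
  T[2,7] 'acaaac' = ∅
  T[0,6] 'dcacaaa' = ∅
  T[1,7] 'cacaaac' = ∅
  T[0,7] 'dcacaaac' = ∅

S ∉ T[0,7] ⇒ NO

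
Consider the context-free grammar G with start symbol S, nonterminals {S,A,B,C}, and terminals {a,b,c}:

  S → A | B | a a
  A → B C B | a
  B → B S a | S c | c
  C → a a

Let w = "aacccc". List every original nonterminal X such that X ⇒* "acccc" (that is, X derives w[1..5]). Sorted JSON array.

Convert to CNF:
  S -> B X4 | B X5 | S T1 | T0 T0 | a | c
  A -> B X2 | a
  B -> B X3 | S T1 | c
  C -> T0 T0
  T0 -> a
  T1 -> c
  X2 -> C B
  X3 -> S T0
  X4 -> C B
  X5 -> S T0

CYK table (by increasing span) — only the sub-triangle for w[1..5]:
  T[1,1] 'a' = {A,S,T0}  orig:{A,S}
  T[2,2] 'c' = {B,S,T1}  orig:{B,S}
  T[3,3] 'c' = {B,S,T1}  orig:{B,S}
  T[4,4] 'c' = {B,S,T1}  orig:{B,S}
  T[5,5] 'c' = {B,S,T1}  orig:{B,S}
  T[1,2] 'ac' = {B,S}
  T[2,3] 'cc' = {B,S}
  T[3,4] 'cc' = {B,S}
  T[4,5] 'cc' = {B,S}
  T[1,3] 'acc' = {B,S}
  T[2,4] 'ccc' = {B,S}
  T[3,5] 'ccc' = {B,S}
  T[1,4] 'accc' = {B,S}
  T[2,5] 'cccc' = {B,S}
  T[1,5] 'acccc' = {B,S}

Original NTs in T[1,5] deriving "acccc": ["B", "S"]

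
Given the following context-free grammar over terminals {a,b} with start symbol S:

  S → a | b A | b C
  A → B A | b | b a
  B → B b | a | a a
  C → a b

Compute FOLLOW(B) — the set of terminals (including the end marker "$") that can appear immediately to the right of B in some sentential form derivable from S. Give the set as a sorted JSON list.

Compute FIRST by fixpoint:
iter 1:
  A via A→b: +{b}
  B via B→a: +{a}
  C via C→a b: +{a}
  S via S→a: +{a}
  S via S→b A: +{b}
  FIRST[S]={a,b}  FIRST[A]={b}  FIRST[B]={a}  FIRST[C]={a}
iter 2:
  A via A→B A: +{a}
  FIRST[S]={a,b}  FIRST[A]={a,b}  FIRST[B]={a}  FIRST[C]={a}
iter 3: (no change)
  FIRST[S]={a,b}  FIRST[A]={a,b}  FIRST[B]={a}  FIRST[C]={a}

FOLLOW sets:
initialize: $ ∈ FOLLOW(S)
pass 1:
  A→B A: FOLLOW(B) ⊇ FIRST(A) = {a,b}; new: +{a,b}
  S→b A: FOLLOW(A) ⊇ FOLLOW(S) ⊇ {$}; new: +{$}
  S→b C: FOLLOW(C) ⊇ FOLLOW(S) ⊇ {$}; new: +{$}
  FOLLOW[S]={$}  FOLLOW[A]={$}  FOLLOW[B]={a,b}  FOLLOW[C]={$}
pass 2: (stable)
  FOLLOW[S]={$}  FOLLOW[A]={$}  FOLLOW[B]={a,b}  FOLLOW[C]={$}

FOLLOW(B) = ["a", "b"]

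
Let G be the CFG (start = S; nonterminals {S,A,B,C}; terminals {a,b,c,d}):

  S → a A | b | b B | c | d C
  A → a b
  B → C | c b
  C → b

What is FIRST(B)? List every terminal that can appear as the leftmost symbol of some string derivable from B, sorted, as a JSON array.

FIRST iteration:
round 1:
  A via A→a b: +{a}
  B via B→c b: +{c}
  C via C→b: +{b}
  S via S→a A: +{a}
  S via S→b: +{b}
  S via S→c: +{c}
  S via S→d C: +{d}
  S: {a,b,c,d}  A: {a}  B: {c}  C: {b}
round 2:
  B via B→C: +{b}
  S: {a,b,c,d}  A: {a}  B: {b,c}  C: {b}
round 3: (stable)
  S: {a,b,c,d}  A: {a}  B: {b,c}  C: {b}

FIRST(B) = ["b", "c"]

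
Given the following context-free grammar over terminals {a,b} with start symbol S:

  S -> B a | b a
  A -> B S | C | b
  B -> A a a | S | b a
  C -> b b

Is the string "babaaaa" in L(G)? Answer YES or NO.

Convert to CNF:
  S -> B T1 | T0 T1
  A -> B S | T0 T0 | b
  B -> A X2 | B T1 | T0 T1
  C -> T0 T0
  T0 -> b
  T1 -> a
  X2 -> T1 T1

CYK fill:
  [0..0]={A,T0}  "b"  orig:{A}
  [1..1]={T1}  "a"  orig:{}
  [2..2]={A,T0}  "b"  orig:{A}
  [3..3]={T1}  "a"  orig:{}
  [4..4]={T1}  "a"  orig:{}
  [5..5]={T1}  "a"  orig:{}
  [6..6]={T1}  "a"  orig:{}
  [0..1]={B,S}  "ba"
  [1..2]=∅  "ab"
  [2..3]={B,S}  "ba"
  [3..4]={X2}  "aa"  orig:{}
  [4..5]={X2}  "aa"  orig:{}
  [5..6]={X2}  "aa"  orig:{}
  [0..2]=∅  "bab"
  [1..3]=∅  "aba"
  [2..4]={B,S}  "baa"
  [3..5]=∅  "aaa"
  [4..6]=∅  "aaa"
  [0..3]={A}  "baba"
  [1..4]=∅  "abaa"
  [2..5]={B,S}  "baaa"
  [3..6]=∅  "aaaa"
  [0..4]={A}  "babaa"
  [1..5]=∅  "abaaa"
  [2..6]={B,S}  "baaaa"
  [0..5]={A,B}  "babaaa"
  [1..6]=∅  "abaaaa"
  [0..6]={A,B,S}  "babaaaa"

S ∈ T[0,6] ⇒ YES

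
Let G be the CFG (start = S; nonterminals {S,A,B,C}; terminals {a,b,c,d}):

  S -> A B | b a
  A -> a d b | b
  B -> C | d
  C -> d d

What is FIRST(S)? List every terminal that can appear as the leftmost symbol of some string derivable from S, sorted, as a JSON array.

FIRST iteration:
[1]
  A via A→a d b: +{a}
  A via A→b: +{b}
  B via B→d: +{d}
  C via C→d d: +{d}
  S via S→A B: +{a,b}
  FIRST(S)={a,b}  FIRST(A)={a,b}  FIRST(B)={d}  FIRST(C)={d}
[2] (no change)
  FIRST(S)={a,b}  FIRST(A)={a,b}  FIRST(B)={d}  FIRST(C)={d}

FIRST(S) = ["a", "b"]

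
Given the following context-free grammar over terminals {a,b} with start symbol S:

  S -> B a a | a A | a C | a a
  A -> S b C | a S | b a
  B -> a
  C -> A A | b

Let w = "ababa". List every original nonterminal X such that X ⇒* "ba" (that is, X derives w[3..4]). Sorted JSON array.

Convert to CNF:
  S -> B X3 | T1 A | T1 C | T1 T1
  A -> S X2 | T0 T1 | T1 S
  B -> a
  C -> A A | b
  T0 -> b
  T1 -> a
  X2 -> T0 C
  X3 -> T1 T1

CYK table (by increasing span) — only the sub-triangle for w[3..4]:
  [3..3]={C,T0}  "b"  orig:{C}
  [4..4]={B,T1}  "a"  orig:{B}
  [3..4]={A}  "ba"

Original NTs in T[3,4] deriving "ba": ["A"]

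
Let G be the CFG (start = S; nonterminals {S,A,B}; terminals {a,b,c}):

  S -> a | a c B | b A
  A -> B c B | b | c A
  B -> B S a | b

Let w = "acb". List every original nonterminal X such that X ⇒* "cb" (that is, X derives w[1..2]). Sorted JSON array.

Convert to CNF:
  S -> T1 X5 | T2 A | a
  A -> B X3 | T0 A | b
  B -> B X4 | b
  T0 -> c
  T1 -> a
  T2 -> b
  X3 -> T0 B
  X4 -> S T1
  X5 -> T0 B

CYK fill, restricted to cells inside w[1..2]:
  [1..1]={T0}  "c"  orig:{}
  [2..2]={A,B,T2}  "b"  orig:{A,B}
  [1..2]={A,X3,X5}  "cb"  orig:{A}

Original NTs in T[1,2] deriving "cb": ["A"]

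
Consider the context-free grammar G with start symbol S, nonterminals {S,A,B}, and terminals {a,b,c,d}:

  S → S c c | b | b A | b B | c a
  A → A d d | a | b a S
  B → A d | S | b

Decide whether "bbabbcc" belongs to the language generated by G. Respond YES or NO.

Convert to CNF:
  S -> S X7 | T1 A | T1 B | T3 T2 | b
  A -> A X4 | T1 X5 | a
  B -> A T0 | S X6 | T1 A | T1 B | T3 T2 | b
  T0 -> d
  T1 -> b
  T2 -> a
  T3 -> c
  X4 -> T0 T0
  X5 -> T2 S
  X6 -> T3 T3
  X7 -> T3 T3

Fill CYK table bottom-up:
  cell(0,0) b: {B,S,T1}  orig:{B,S}
  cell(1,1) b: {B,S,T1}  orig:{B,S}
  cell(2,2) a: {A,T2}  orig:{A}
  cell(3,3) b: {B,S,T1}  orig:{B,S}
  cell(4,4) b: {B,S,T1}  orig:{B,S}
  cell(5,5) c: {T3}  orig:{}
  cell(6,6) c: {T3}  orig:{}
  cell(0,1) bb: {B,S}
  cell(1,2) ba: {B,S}
  cell(2,3) ab: {X5}  orig:{}
  cell(3,4) bb: {B,S}
  cell(4,5) bc: ∅
  cell(5,6) cc: {X6,X7}  orig:{}
  cell(0,2) bba: {B,S}
  cell(1,3) bab: {A}
  cell(2,4) abb: {X5}  orig:{}
  cell(3,5) bbc: ∅
  cell(4,6) bcc: {B,S}
  cell(0,3) bbab: {B,S}
  cell(1,4) babb: {A}
  cell(2,5) abbc: ∅
  cell(3,6) bbcc: {B,S}
  cell(0,4) bbabb: {B,S}
  cell(1,5) babbc: ∅
  cell(2,6) abbcc: {X5}  orig:{}
  cell(0,5) bbabbc: ∅
  cell(1,6) babbcc: {A}
  cell(0,6) bbabbcc: {B,S}

S ∈ T[0,6] ⇒ YES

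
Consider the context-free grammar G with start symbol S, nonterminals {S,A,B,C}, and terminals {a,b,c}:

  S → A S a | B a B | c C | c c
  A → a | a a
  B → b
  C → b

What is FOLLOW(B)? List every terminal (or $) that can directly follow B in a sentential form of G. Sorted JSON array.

Compute FIRST by fixpoint:
pass 1:
  A via A→a: +{a}
  B via B→b: +{b}
  C via C→b: +{b}
  S via S→A S a: +{a}
  S via S→B a B: +{b}
  S via S→c C: +{c}
  FIRST[S]={a,b,c}  FIRST[A]={a}  FIRST[B]={b}  FIRST[C]={b}
pass 2: (no change)
  FIRST[S]={a,b,c}  FIRST[A]={a}  FIRST[B]={b}  FIRST[C]={b}

Compute FOLLOW by fixpoint:
seed FOLLOW(S) with $
round 1:
  S→A S a: FOLLOW(A) ⊇ FIRST(S) = {a,b,c}; new: +{a,b,c}
  S→A S a: FOLLOW(S) ⊇ FIRST(a) = {a}; new: +{a}
  S→B a B: FOLLOW(B) ⊇ FIRST(a) = {a}; new: +{a}
  S→B a B: FOLLOW(B) ⊇ FOLLOW(S) ⊇ {$,a}; new: +{$}
  S→c C: FOLLOW(C) ⊇ FOLLOW(S) ⊇ {$,a}; new: +{$,a}
  FOLLOW[S]={$,a}  FOLLOW[A]={a,b,c}  FOLLOW[B]={$,a}  FOLLOW[C]={$,a}
round 2: (no change)
  FOLLOW[S]={$,a}  FOLLOW[A]={a,b,c}  FOLLOW[B]={$,a}  FOLLOW[C]={$,a}

FOLLOW(B) = ["$", "a"]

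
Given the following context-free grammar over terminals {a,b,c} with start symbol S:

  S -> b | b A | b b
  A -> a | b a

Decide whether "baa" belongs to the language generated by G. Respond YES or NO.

Convert to CNF:
  S -> T0 A | T0 T0 | b
  A -> T0 T1 | a
  T0 -> b
  T1 -> a

Fill CYK table bottom-up:
  cell(0,0) b: {S,T0}  orig:{S}
  cell(1,1) a: {A,T1}  orig:{A}
  cell(2,2) a: {A,T1}  orig:{A}
  cell(0,1) ba: {A,S}
  cell(1,2) aa: ∅
  cell(0,2) baa: ∅

S ∉ T[0,2] ⇒ NO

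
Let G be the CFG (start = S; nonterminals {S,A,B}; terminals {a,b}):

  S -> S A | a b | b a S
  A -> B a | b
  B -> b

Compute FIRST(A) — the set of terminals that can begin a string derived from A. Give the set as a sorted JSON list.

FIRST sets, iterate to fixpoint:
pass 1:
  A via A→b: +{b}
  B via B→b: +{b}
  S via S→a b: +{a}
  S via S→b a S: +{b}
  FIRST[S]={a,b}  FIRST[A]={b}  FIRST[B]={b}
pass 2: (stable)
  FIRST[S]={a,b}  FIRST[A]={b}  FIRST[B]={b}

FIRST(A) = ["b"]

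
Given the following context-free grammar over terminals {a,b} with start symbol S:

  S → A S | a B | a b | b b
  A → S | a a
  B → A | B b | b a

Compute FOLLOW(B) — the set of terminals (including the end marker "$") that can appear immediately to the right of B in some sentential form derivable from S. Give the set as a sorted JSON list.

FIRST sets, iterate to fixpoint:
iter 1:
  A via A→a a: +{a}
  B via B→A: +{a}
  B via B→b a: +{b}
  S via S→A S: +{a}
  S via S→b b: +{b}
  FIRST[S]={a,b}  FIRST[A]={a}  FIRST[B]={a,b}
iter 2:
  A via A→S: +{b}
  FIRST[S]={a,b}  FIRST[A]={a,b}  FIRST[B]={a,b}
iter 3: — fixpoint
  FIRST[S]={a,b}  FIRST[A]={a,b}  FIRST[B]={a,b}

FOLLOW sets:
seed FOLLOW(S) with $
[1]
  B→B b: FOLLOW(B) ⊇ FIRST(b) = {b}; new: +{b}
  S→A S: FOLLOW(A) ⊇ FIRST(S) = {a,b}; new: +{a,b}
  S→a B: FOLLOW(B) ⊇ FOLLOW(S) ⊇ {$}; new: +{$}
  FOLLOW[S]={$}  FOLLOW[A]={a,b}  FOLLOW[B]={$,b}
[2]
  A→S: FOLLOW(S) ⊇ FOLLOW(A) ⊇ {a,b}; new: +{a,b}
  B→A: FOLLOW(A) ⊇ FOLLOW(B) ⊇ {$,b}; new: +{$}
  S→a B: FOLLOW(B) ⊇ FOLLOW(S) ⊇ {$,a,b}; new: +{a}
  FOLLOW[S]={$,a,b}  FOLLOW[A]={$,a,b}  FOLLOW[B]={$,a,b}
[3] done
  FOLLOW[S]={$,a,b}  FOLLOW[A]={$,a,b}  FOLLOW[B]={$,a,b}

FOLLOW(B) = ["$", "a", "b"]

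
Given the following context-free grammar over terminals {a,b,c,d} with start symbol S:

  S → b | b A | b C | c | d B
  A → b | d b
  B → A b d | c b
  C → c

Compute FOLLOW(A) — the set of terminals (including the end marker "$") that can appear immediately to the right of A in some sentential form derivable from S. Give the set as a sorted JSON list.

FIRST sets, iterate to fixpoint:
pass 1:
  A via A→b: +{b}
  A via A→d b: +{d}
  B via B→A b d: +{b,d}
  B via B→c b: +{c}
  C via C→c: +{c}
  S via S→b: +{b}
  S via S→c: +{c}
  S via S→d B: +{d}
  S: {b,c,d}  A: {b,d}  B: {b,c,d}  C: {c}
pass 2: done
  S: {b,c,d}  A: {b,d}  B: {b,c,d}  C: {c}

FOLLOW sets:
initialize: $ ∈ FOLLOW(S)
round 1:
  B→A b d: FOLLOW(A) ⊇ FIRST(b) = {b}; new: +{b}
  S→b A: FOLLOW(A) ⊇ FOLLOW(S) ⊇ {$}; new: +{$}
  S→b C: FOLLOW(C) ⊇ FOLLOW(S) ⊇ {$}; new: +{$}
  S→d B: FOLLOW(B) ⊇ FOLLOW(S) ⊇ {$}; new: +{$}
  FOLLOW(S)={$}  FOLLOW(A)={$,b}  FOLLOW(B)={$}  FOLLOW(C)={$}
round 2: — fixpoint
  FOLLOW(S)={$}  FOLLOW(A)={$,b}  FOLLOW(B)={$}  FOLLOW(C)={$}

FOLLOW(A) = ["$", "b"]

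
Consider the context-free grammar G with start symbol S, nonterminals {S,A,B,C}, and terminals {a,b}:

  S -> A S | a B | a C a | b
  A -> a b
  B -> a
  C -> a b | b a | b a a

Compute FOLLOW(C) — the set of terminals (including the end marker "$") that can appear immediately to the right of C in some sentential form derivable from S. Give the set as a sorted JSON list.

FIRST iteration:
[1]
  A via A→a b: +{a}
  B via B→a: +{a}
  C via C→a b: +{a}
  C via C→b a: +{b}
  S via S→A S: +{a}
  S via S→b: +{b}
  FIRST(S)={a,b}  FIRST(A)={a}  FIRST(B)={a}  FIRST(C)={a,b}
[2] done
  FIRST(S)={a,b}  FIRST(A)={a}  FIRST(B)={a}  FIRST(C)={a,b}

FOLLOW iteration:
FOLLOW(S) := {$}
[1]
  S→A S: FOLLOW(A) ⊇ FIRST(S) = {a,b}; new: +{a,b}
  S→a B: FOLLOW(B) ⊇ FOLLOW(S) ⊇ {$}; new: +{$}
  S→a C a: FOLLOW(C) ⊇ FIRST(a) = {a}; new: +{a}
  S: {$}  A: {a,b}  B: {$}  C: {a}
[2] — fixpoint
  S: {$}  A: {a,b}  B: {$}  C: {a}

FOLLOW(C) = ["a"]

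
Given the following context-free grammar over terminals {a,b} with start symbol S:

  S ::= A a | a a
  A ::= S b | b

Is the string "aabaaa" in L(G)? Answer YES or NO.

Convert to CNF:
  S -> A T1 | T1 T1
  A -> S T0 | b
  T0 -> b
  T1 -> a

CYK fill:
  [0..0]={T1}  "a"  orig:{}
  [1..1]={T1}  "a"  orig:{}
  [2..2]={A,T0}  "b"  orig:{A}
  [3..3]={T1}  "a"  orig:{}
  [4..4]={T1}  "a"  orig:{}
  [5..5]={T1}  "a"  orig:{}
  [0..1]={S}  "aa"
  [1..2]=∅  "ab"
  [2..3]={S}  "ba"
  [3..4]={S}  "aa"
  [4..5]={S}  "aa"
  [0..2]={A}  "aab"
  [1..3]=∅  "aba"
  [2..4]=∅  "baa"
  [3..5]=∅  "aaa"
  [0..3]={S}  "aaba"
  [1..4]=∅  "abaa"
  [2..5]=∅  "baaa"
  [0..4]=∅  "aabaa"
  [1..5]=∅  "abaaa"
  [0..5]=∅  "aabaaa"

S ∉ T[0,5] ⇒ NO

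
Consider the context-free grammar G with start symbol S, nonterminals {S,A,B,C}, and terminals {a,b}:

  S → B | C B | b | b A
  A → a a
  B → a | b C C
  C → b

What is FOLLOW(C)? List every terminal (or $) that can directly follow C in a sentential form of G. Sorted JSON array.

FIRST iteration:
round 1:
  A via A→a a: +{a}
  B via B→a: +{a}
  B via B→b C C: +{b}
  C via C→b: +{b}
  S via S→B: +{a,b}
  S: {a,b}  A: {a}  B: {a,b}  C: {b}
round 2: done
  S: {a,b}  A: {a}  B: {a,b}  C: {b}

FOLLOW iteration:
initialize: $ ∈ FOLLOW(S)
iter 1:
  B→b C C: FOLLOW(C) ⊇ FIRST(C) = {b}; new: +{b}
  S→B: FOLLOW(B) ⊇ FOLLOW(S) ⊇ {$}; new: +{$}
  S→C B: FOLLOW(C) ⊇ FIRST(B) = {a,b}; new: +{a}
  S→b A: FOLLOW(A) ⊇ FOLLOW(S) ⊇ {$}; new: +{$}
  FOLLOW[S]={$}  FOLLOW[A]={$}  FOLLOW[B]={$}  FOLLOW[C]={a,b}
iter 2:
  B→b C C: FOLLOW(C) ⊇ FOLLOW(B) ⊇ {$}; new: +{$}
  FOLLOW[S]={$}  FOLLOW[A]={$}  FOLLOW[B]={$}  FOLLOW[C]={$,a,b}
iter 3: — fixpoint
  FOLLOW[S]={$}  FOLLOW[A]={$}  FOLLOW[B]={$}  FOLLOW[C]={$,a,b}

FOLLOW(C) = ["$", "a", "b"]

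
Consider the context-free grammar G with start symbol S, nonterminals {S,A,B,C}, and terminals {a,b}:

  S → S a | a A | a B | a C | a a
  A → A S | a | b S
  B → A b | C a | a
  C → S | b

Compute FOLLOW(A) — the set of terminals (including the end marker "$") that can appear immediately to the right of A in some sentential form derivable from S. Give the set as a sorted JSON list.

FIRST iteration:
pass 1:
  A via A→a: +{a}
  A via A→b S: +{b}
  B via B→A b: +{a,b}
  C via C→b: +{b}
  S via S→a A: +{a}
  FIRST[S]={a}  FIRST[A]={a,b}  FIRST[B]={a,b}  FIRST[C]={b}
pass 2:
  C via C→S: +{a}
  FIRST[S]={a}  FIRST[A]={a,b}  FIRST[B]={a,b}  FIRST[C]={a,b}
pass 3: done
  FIRST[S]={a}  FIRST[A]={a,b}  FIRST[B]={a,b}  FIRST[C]={a,b}

FOLLOW sets:
initialize: $ ∈ FOLLOW(S)
[1]
  A→A S: FOLLOW(A) ⊇ FIRST(S) = {a}; new: +{a}
  A→A S: FOLLOW(S) ⊇ FOLLOW(A) ⊇ {a}; new: +{a}
  B→A b: FOLLOW(A) ⊇ FIRST(b) = {b}; new: +{b}
  B→C a: FOLLOW(C) ⊇ FIRST(a) = {a}; new: +{a}
  S→a A: FOLLOW(A) ⊇ FOLLOW(S) ⊇ {$,a}; new: +{$}
  S→a B: FOLLOW(B) ⊇ FOLLOW(S) ⊇ {$,a}; new: +{$,a}
  S→a C: FOLLOW(C) ⊇ FOLLOW(S) ⊇ {$,a}; new: +{$}
  FOLLOW(S)={$,a}  FOLLOW(A)={$,a,b}  FOLLOW(B)={$,a}  FOLLOW(C)={$,a}
[2]
  A→A S: FOLLOW(S) ⊇ FOLLOW(A) ⊇ {$,a,b}; new: +{b}
  S→a B: FOLLOW(B) ⊇ FOLLOW(S) ⊇ {$,a,b}; new: +{b}
  S→a C: FOLLOW(C) ⊇ FOLLOW(S) ⊇ {$,a,b}; new: +{b}
  FOLLOW(S)={$,a,b}  FOLLOW(A)={$,a,b}  FOLLOW(B)={$,a,b}  FOLLOW(C)={$,a,b}
[3] — fixpoint
  FOLLOW(S)={$,a,b}  FOLLOW(A)={$,a,b}  FOLLOW(B)={$,a,b}  FOLLOW(C)={$,a,b}

FOLLOW(A) = ["$", "a", "b"]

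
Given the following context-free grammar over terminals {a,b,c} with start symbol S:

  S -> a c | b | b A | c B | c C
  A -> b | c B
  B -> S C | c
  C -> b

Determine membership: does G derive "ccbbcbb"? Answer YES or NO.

Convert to CNF:
  S -> T0 B | T0 C | T1 T0 | T2 A | b
  A -> T0 B | b
  B -> S C | c
  C -> b
  T0 -> c
  T1 -> a
  T2 -> b

CYK fill:
  T[0,0] 'c' = {B,T0}  orig:{B}
  T[1,1] 'c' = {B,T0}  orig:{B}
  T[2,2] 'b' = {A,C,S,T2}  orig:{A,C,S}
  T[3,3] 'b' = {A,C,S,T2}  orig:{A,C,S}
  T[4,4] 'c' = {B,T0}  orig:{B}
  T[5,5] 'b' = {A,C,S,T2}  orig:{A,C,S}
  T[6,6] 'b' = {A,C,S,T2}  orig:{A,C,S}
  T[0,1] 'cc' = {A,S}
  T[1,2] 'cb' = {S}
  T[2,3] 'bb' = {B,S}
  T[3,4] 'bc' = ∅
  T[4,5] 'cb' = {S}
  T[5,6] 'bb' = {B,S}
  T[0,2] 'ccb' = {B}
  T[1,3] 'cbb' = {A,B,S}
  T[2,4] 'bbc' = ∅
  T[3,5] 'bcb' = ∅
  T[4,6] 'cbb' = {A,B,S}
  T[0,3] 'ccbb' = {A,S}
  T[1,4] 'cbbc' = ∅
  T[2,5] 'bbcb' = ∅
  T[3,6] 'bcbb' = {S}
  T[0,4] 'ccbbc' = ∅
  T[1,5] 'cbbcb' = ∅
  T[2,6] 'bbcbb' = ∅
  T[0,5] 'ccbbcb' = ∅
  T[1,6] 'cbbcbb' = ∅
  T[0,6] 'ccbbcbb' = ∅

S ∉ T[0,6] ⇒ NO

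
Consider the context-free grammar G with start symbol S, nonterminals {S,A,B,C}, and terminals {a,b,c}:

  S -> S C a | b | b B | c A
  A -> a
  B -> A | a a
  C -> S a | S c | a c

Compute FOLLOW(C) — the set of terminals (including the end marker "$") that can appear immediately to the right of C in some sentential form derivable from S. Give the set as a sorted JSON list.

FIRST iteration:
pass 1:
  A via A→a: +{a}
  B via B→A: +{a}
  C via C→a c: +{a}
  S via S→b: +{b}
  S via S→c A: +{c}
  FIRST[S]={b,c}  FIRST[A]={a}  FIRST[B]={a}  FIRST[C]={a}
pass 2:
  C via C→S a: +{b,c}
  FIRST[S]={b,c}  FIRST[A]={a}  FIRST[B]={a}  FIRST[C]={a,b,c}
pass 3: (no change)
  FIRST[S]={b,c}  FIRST[A]={a}  FIRST[B]={a}  FIRST[C]={a,b,c}

FOLLOW iteration:
initialize: $ ∈ FOLLOW(S)
[1]
  C→S a: FOLLOW(S) ⊇ FIRST(a) = {a}; new: +{a}
  C→S c: FOLLOW(S) ⊇ FIRST(c) = {c}; new: +{c}
  S→S C a: FOLLOW(S) ⊇ FIRST(C) = {a,b,c}; new: +{b}
  S→S C a: FOLLOW(C) ⊇ FIRST(a) = {a}; new: +{a}
  S→b B: FOLLOW(B) ⊇ FOLLOW(S) ⊇ {$,a,b,c}; new: +{$,a,b,c}
  S→c A: FOLLOW(A) ⊇ FOLLOW(S) ⊇ {$,a,b,c}; new: +{$,a,b,c}
  S: {$,a,b,c}  A: {$,a,b,c}  B: {$,a,b,c}  C: {a}
[2] (no change)
  S: {$,a,b,c}  A: {$,a,b,c}  B: {$,a,b,c}  C: {a}

FOLLOW(C) = ["a"]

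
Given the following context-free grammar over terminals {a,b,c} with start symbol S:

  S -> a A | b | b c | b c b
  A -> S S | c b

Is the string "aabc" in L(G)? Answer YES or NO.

Convert to CNF:
  S -> T1 T0 | T1 X3 | T2 A | b
  A -> S S | T0 T1
  T0 -> c
  T1 -> b
  T2 -> a
  X3 -> T0 T1

CYK fill:
  cell(0,0) a: {T2}  orig:{}
  cell(1,1) a: {T2}  orig:{}
  cell(2,2) b: {S,T1}  orig:{S}
  cell(3,3) c: {T0}  orig:{}
  cell(0,1) aa: ∅
  cell(1,2) ab: ∅
  cell(2,3) bc: {S}
  cell(0,2) aab: ∅
  cell(1,3) abc: ∅
  cell(0,3) aabc: ∅

S ∉ T[0,3] ⇒ NO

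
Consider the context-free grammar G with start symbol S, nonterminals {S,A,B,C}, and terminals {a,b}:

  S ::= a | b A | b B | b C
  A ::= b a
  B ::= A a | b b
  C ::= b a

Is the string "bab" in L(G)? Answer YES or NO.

CNF form of G:
  S -> T0 A | T0 B | T0 C | a
  A -> T0 T1
  B -> A T1 | T0 T0
  C -> T0 T1
  T0 -> b
  T1 -> a

Fill CYK table bottom-up:
  T[0,0] 'b' = {T0}  orig:{}
  T[1,1] 'a' = {S,T1}  orig:{S}
  T[2,2] 'b' = {T0}  orig:{}
  T[0,1] 'ba' = {A,C}
  T[1,2] 'ab' = ∅
  T[0,2] 'bab' = ∅

S ∉ T[0,2] ⇒ NO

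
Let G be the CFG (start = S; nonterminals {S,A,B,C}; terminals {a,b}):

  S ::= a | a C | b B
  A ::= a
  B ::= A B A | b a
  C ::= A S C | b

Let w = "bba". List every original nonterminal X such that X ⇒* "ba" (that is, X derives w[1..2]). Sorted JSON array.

Convert to CNF:
  S -> T0 B | T1 C | a
  A -> a
  B -> A X2 | T0 T1
  C -> A X3 | b
  T0 -> b
  T1 -> a
  X2 -> B A
  X3 -> S C

CYK table (by increasing span) — only the sub-triangle for w[1..2]:
  [1..1]={C,T0}  "b"  orig:{C}
  [2..2]={A,S,T1}  "a"  orig:{A,S}
  [1..2]={B}  "ba"

Original NTs in T[1,2] deriving "ba": ["B"]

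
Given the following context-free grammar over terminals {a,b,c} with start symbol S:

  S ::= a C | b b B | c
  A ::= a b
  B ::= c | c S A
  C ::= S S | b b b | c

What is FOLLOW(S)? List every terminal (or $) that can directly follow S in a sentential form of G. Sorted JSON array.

FIRST sets, iterate to fixpoint:
round 1:
  A via A→a b: +{a}
  B via B→c: +{c}
  C via C→b b b: +{b}
  C via C→c: +{c}
  S via S→a C: +{a}
  S via S→b b B: +{b}
  S via S→c: +{c}
  FIRST(S)={a,b,c}  FIRST(A)={a}  FIRST(B)={c}  FIRST(C)={b,c}
round 2:
  C via C→S S: +{a}
  FIRST(S)={a,b,c}  FIRST(A)={a}  FIRST(B)={c}  FIRST(C)={a,b,c}
round 3: (no change)
  FIRST(S)={a,b,c}  FIRST(A)={a}  FIRST(B)={c}  FIRST(C)={a,b,c}

FOLLOW iteration:
FOLLOW(S) := {$}
pass 1:
  B→c S A: FOLLOW(S) ⊇ FIRST(A) = {a}; new: +{a}
  C→S S: FOLLOW(S) ⊇ FIRST(S) = {a,b,c}; new: +{b,c}
  S→a C: FOLLOW(C) ⊇ FOLLOW(S) ⊇ {$,a,b,c}; new: +{$,a,b,c}
  S→b b B: FOLLOW(B) ⊇ FOLLOW(S) ⊇ {$,a,b,c}; new: +{$,a,b,c}
  FOLLOW(S)={$,a,b,c}  FOLLOW(A)={}  FOLLOW(B)={$,a,b,c}  FOLLOW(C)={$,a,b,c}
pass 2:
  B→c S A: FOLLOW(A) ⊇ FOLLOW(B) ⊇ {$,a,b,c}; new: +{$,a,b,c}
  FOLLOW(S)={$,a,b,c}  FOLLOW(A)={$,a,b,c}  FOLLOW(B)={$,a,b,c}  FOLLOW(C)={$,a,b,c}
pass 3: done
  FOLLOW(S)={$,a,b,c}  FOLLOW(A)={$,a,b,c}  FOLLOW(B)={$,a,b,c}  FOLLOW(C)={$,a,b,c}

FOLLOW(S) = ["$", "a", "b", "c"]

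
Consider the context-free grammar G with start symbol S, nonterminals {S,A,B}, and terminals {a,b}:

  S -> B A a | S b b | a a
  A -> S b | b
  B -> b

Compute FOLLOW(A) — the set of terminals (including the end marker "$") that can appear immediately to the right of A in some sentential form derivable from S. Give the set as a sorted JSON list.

Compute FIRST by fixpoint:
round 1:
  A via A→b: +{b}
  B via B→b: +{b}
  S via S→B A a: +{b}
  S via S→a a: +{a}
  FIRST(S)={a,b}  FIRST(A)={b}  FIRST(B)={b}
round 2:
  A via A→S b: +{a}
  FIRST(S)={a,b}  FIRST(A)={a,b}  FIRST(B)={b}
round 3: — fixpoint
  FIRST(S)={a,b}  FIRST(A)={a,b}  FIRST(B)={b}

FOLLOW sets:
initialize: $ ∈ FOLLOW(S)
round 1:
  A→S b: FOLLOW(S) ⊇ FIRST(b) = {b}; new: +{b}
  S→B A a: FOLLOW(B) ⊇ FIRST(A) = {a,b}; new: +{a,b}
  S→B A a: FOLLOW(A) ⊇ FIRST(a) = {a}; new: +{a}
  FOLLOW(S)={$,b}  FOLLOW(A)={a}  FOLLOW(B)={a,b}
round 2: done
  FOLLOW(S)={$,b}  FOLLOW(A)={a}  FOLLOW(B)={a,b}

FOLLOW(A) = ["a"]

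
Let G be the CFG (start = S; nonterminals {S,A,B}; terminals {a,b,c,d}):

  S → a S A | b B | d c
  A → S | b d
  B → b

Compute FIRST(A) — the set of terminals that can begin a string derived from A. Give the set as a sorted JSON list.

FIRST iteration:
iter 1:
  A via A→b d: +{b}
  B via B→b: +{b}
  S via S→a S A: +{a}
  S via S→b B: +{b}
  S via S→d c: +{d}
  S: {a,b,d}  A: {b}  B: {b}
iter 2:
  A via A→S: +{a,d}
  S: {a,b,d}  A: {a,b,d}  B: {b}
iter 3: (no change)
  S: {a,b,d}  A: {a,b,d}  B: {b}

FIRST(A) = ["a", "b", "d"]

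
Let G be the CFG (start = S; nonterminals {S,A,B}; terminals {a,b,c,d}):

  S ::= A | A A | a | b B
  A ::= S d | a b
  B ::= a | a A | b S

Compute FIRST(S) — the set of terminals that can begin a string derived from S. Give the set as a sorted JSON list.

Compute FIRST by fixpoint:
iter 1:
  A via A→a b: +{a}
  B via B→a: +{a}
  B via B→b S: +{b}
  S via S→A: +{a}
  S via S→b B: +{b}
  FIRST(S)={a,b}  FIRST(A)={a}  FIRST(B)={a,b}
iter 2:
  A via A→S d: +{b}
  FIRST(S)={a,b}  FIRST(A)={a,b}  FIRST(B)={a,b}
iter 3: done
  FIRST(S)={a,b}  FIRST(A)={a,b}  FIRST(B)={a,b}

FIRST(S) = ["a", "b"]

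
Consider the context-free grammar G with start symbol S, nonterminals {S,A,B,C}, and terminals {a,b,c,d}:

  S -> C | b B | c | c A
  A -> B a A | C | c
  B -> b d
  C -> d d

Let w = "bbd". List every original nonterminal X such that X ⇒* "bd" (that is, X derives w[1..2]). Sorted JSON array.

CNF form of G:
  S -> T1 T1 | T2 B | T3 A | c
  A -> B X4 | T1 T1 | c
  B -> T2 T1
  C -> T1 T1
  T0 -> a
  T1 -> d
  T2 -> b
  T3 -> c
  X4 -> T0 A

CYK table (by increasing span) — only the sub-triangle for w[1..2]:
  T[1,1] 'b' = {T2}  orig:{}
  T[2,2] 'd' = {T1}  orig:{}
  T[1,2] 'bd' = {B}

Original NTs in T[1,2] deriving "bd": ["B"]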